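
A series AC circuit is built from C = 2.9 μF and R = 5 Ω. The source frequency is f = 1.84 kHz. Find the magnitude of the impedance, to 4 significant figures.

30.24 Ω

ω = 2πf = 11560 rad/s
X_C = 1/(ωC) = 29.83 Ω
Z = 5.000 − j29.83 Ω
|Z| = √(5.000² + 29.83²) = 30.24 Ω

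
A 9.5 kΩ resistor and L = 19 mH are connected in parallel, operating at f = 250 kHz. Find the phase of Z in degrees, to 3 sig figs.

17.7°

ω = 2πf = 1.571e+06 rad/s
X_L = ωL = 29800 Ω
Parallel: admittances add. Y = 1/R + 1/(jωL)
Y = (0.000105 − j3.35e-05) S
|Y| = 0.000110 S → |Z| = 1/|Y| = 9050 Ω, ∠Z = −∠Y = 17.7°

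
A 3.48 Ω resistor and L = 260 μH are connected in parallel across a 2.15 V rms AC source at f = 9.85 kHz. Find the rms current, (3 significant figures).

ω = 2πf = 61890 rad/s
X_L = ωL = 16.1 Ω
Parallel: admittances add. Y = 1/R + 1/(jωL)
Y = (0.287 − j0.0621) S
|Y| = 0.294 S → |Z| = 1/|Y| = 3.40 Ω, ∠Z = −∠Y = 12.2°
I = V/|Z| = 2.15/3.40 = 632 mA

632 mA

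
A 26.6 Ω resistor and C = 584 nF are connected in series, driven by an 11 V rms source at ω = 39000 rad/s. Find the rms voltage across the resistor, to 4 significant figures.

X_C = 1/(ωC) = 43.91 Ω
Z = 26.60 − j43.91 Ω
|Z| = √(26.60² + 43.91²) = 51.34 Ω
I = V/|Z| = 214.3 mA
V_R = I·|Z_R| = 0.2143 × 26.60 = 5.700 V

5.700 V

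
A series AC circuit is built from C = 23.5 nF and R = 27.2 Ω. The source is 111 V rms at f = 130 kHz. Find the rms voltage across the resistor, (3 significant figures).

ω = 2πf = 816800 rad/s
X_C = 1/(ωC) = 52.1 Ω
Z = 27.2 − j52.1 Ω
|Z| = √(27.2² + 52.1²) = 58.8 Ω
I = V/|Z| = 1.89 A
V_R = I·|Z_R| = 1.89 × 27.2 = 51.4 V

51.4 V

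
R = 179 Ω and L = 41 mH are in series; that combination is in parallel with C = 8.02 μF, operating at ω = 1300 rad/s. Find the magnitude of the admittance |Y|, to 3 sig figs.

10.3 mS

X_L = ωL = 53.3 Ω
X_C = 1/(ωC) = 95.9 Ω
Branch 1 (R+jX_L): Z₁ = 179 + j53.3 Ω, |Z₁| = 187 Ω
Branch 2 (−jX_C): Z₂ = −j95.9 Ω
Parallel: Z = Z₁Z₂/(Z₁+Z₂), |Z| = 97.4 Ω, ∠Z = -60.0°
|Y| = 1/|Z| = 10.3 mS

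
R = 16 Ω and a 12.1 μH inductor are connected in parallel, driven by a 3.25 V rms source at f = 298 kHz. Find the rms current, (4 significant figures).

ω = 2πf = 1.872e+06 rad/s
X_L = ωL = 22.66 Ω
Parallel: admittances add. Y = 1/R + 1/(jωL)
Y = (0.06250 − j0.04414) S
|Y| = 0.07651 S → |Z| = 1/|Y| = 13.07 Ω, ∠Z = −∠Y = 35.23°
I = V/|Z| = 3.25/13.07 = 248.7 mA

248.7 mA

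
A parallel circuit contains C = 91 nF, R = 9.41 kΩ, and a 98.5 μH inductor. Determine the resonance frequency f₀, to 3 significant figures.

53.2 kHz

ω₀ = 1/√(LC) = 1/√(9.85e-05 × 9.1e-08) = 334000 rad/s
f₀ = ω₀/(2π) = 53.2 kHz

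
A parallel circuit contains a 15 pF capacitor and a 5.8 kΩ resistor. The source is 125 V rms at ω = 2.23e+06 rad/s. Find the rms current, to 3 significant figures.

22.0 mA

X_C = 1/(ωC) = 29900 Ω
Parallel: admittances add. Y = 1/R + jωC
Y = (0.000172 + j3.34e-05) S
|Y| = 0.000176 S → |Z| = 1/|Y| = 5690 Ω, ∠Z = −∠Y = -11.0°
I = V/|Z| = 125/5690 = 22.0 mA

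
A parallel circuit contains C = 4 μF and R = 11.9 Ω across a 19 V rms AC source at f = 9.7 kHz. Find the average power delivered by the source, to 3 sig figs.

30.3 W

ω = 2πf = 60950 rad/s
X_C = 1/(ωC) = 4.10 Ω
Parallel: admittances add. Y = 1/R + jωC
Y = (0.0840 + j0.244) S
|Y| = 0.258 S → |Z| = 1/|Y| = 3.88 Ω, ∠Z = −∠Y = -71.0°
I = V/|Z| = 4.90 A
P = VI cos φ = 19 × 4.90 × cos(-71.0°) = 30.3 W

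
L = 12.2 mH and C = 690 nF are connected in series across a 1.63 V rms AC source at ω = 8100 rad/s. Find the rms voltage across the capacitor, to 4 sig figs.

3.641 V

X_L = ωL = 98.82 Ω
X_C = 1/(ωC) = 178.9 Ω
Net reactance X = X_L − X_C = -80.10 Ω
Z = − j80.10 Ω
|Z| = √(0² + 80.10²) = 80.10 Ω
I = V/|Z| = 20.35 mA
V_C = I·|Z_C| = 0.02035 × 178.9 = 3.641 V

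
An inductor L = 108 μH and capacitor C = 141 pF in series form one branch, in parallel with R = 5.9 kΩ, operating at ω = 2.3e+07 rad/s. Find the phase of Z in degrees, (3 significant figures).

69.8°

X_L = ωL = 2480 Ω
X_C = 1/(ωC) = 308 Ω
Branch 1: Z₁ = R = 5900 Ω
Branch 2 (series LC): Z₂ = j(X_L − X_C) = j2180 Ω
Parallel: Z = Z₁Z₂/(Z₁+Z₂), |Z| = 2040 Ω, ∠Z = 69.8°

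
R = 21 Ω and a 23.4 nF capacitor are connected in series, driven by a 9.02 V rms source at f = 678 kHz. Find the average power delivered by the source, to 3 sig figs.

3.15 W

ω = 2πf = 4.26e+06 rad/s
X_C = 1/(ωC) = 10.0 Ω
Z = 21.0 − j10.0 Ω
|Z| = √(21.0² + 10.0²) = 23.3 Ω
∠Z = arctan(-10.0/21.0) = -25.5°
I = V/|Z| = 388 mA
P = VI cos φ = 9.02 × 0.388 × cos(-25.5°) = 3.15 W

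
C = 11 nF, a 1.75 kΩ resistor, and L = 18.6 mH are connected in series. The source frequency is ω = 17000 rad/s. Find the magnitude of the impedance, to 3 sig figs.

5330 Ω

X_L = ωL = 316 Ω
X_C = 1/(ωC) = 5350 Ω
Net reactance X = X_L − X_C = -5030 Ω
Z = 1750 − j5030 Ω
|Z| = √(1750² + 5030²) = 5330 Ω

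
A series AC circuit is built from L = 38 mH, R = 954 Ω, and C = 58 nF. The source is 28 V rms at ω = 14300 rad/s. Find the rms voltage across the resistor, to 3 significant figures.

X_L = ωL = 543 Ω
X_C = 1/(ωC) = 1210 Ω
Net reactance X = X_L − X_C = -662 Ω
Z = 954 − j662 Ω
|Z| = √(954² + 662²) = 1160 Ω
I = V/|Z| = 24.1 mA
V_R = I·|Z_R| = 0.0241 × 954 = 23.0 V

23.0 V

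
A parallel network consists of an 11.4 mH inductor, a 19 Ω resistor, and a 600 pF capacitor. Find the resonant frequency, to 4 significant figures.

ω₀ = 1/√(LC) = 1/√(0.0114 × 6e-10) = 382400 rad/s
f₀ = ω₀/(2π) = 60.85 kHz

60.85 kHz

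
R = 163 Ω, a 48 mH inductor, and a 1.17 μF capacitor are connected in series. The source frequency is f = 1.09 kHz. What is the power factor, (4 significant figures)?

0.6243

ω = 2πf = 6849 rad/s
X_L = ωL = 328.7 Ω
X_C = 1/(ωC) = 124.8 Ω
Net reactance X = X_L − X_C = 203.9 Ω
Z = 163.0 + j203.9 Ω
|Z| = √(163.0² + 203.9²) = 261.1 Ω
∠Z = arctan(203.9/163.0) = 51.37°
cos φ = cos(51.37°) = 0.6243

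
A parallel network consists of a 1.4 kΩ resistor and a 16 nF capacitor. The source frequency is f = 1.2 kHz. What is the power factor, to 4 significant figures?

ω = 2πf = 7540 rad/s
X_C = 1/(ωC) = 8289 Ω
Parallel: admittances add. Y = 1/R + jωC
Y = (0.0007143 + j0.0001206) S
|Y| = 0.0007244 S → |Z| = 1/|Y| = 1380 Ω, ∠Z = −∠Y = -9.586°
cos φ = cos(-9.586°) = 0.9860

0.9860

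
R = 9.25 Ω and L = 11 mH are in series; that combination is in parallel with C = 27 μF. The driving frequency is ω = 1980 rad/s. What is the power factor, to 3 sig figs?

X_L = ωL = 21.8 Ω
X_C = 1/(ωC) = 18.7 Ω
Branch 1 (R+jX_L): Z₁ = 9.25 + j21.8 Ω, |Z₁| = 23.7 Ω
Branch 2 (−jX_C): Z₂ = −j18.7 Ω
Parallel: Z = Z₁Z₂/(Z₁+Z₂), |Z| = 45.4 Ω, ∠Z = -41.4°
cos φ = cos(-41.4°) = 0.750

0.750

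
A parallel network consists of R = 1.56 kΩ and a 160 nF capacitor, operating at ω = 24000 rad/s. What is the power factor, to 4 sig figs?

0.1647

X_C = 1/(ωC) = 260.4 Ω
Parallel: admittances add. Y = 1/R + jωC
Y = (0.0006410 + j0.003840) S
|Y| = 0.003893 S → |Z| = 1/|Y| = 256.9 Ω, ∠Z = −∠Y = -80.52°
cos φ = cos(-80.52°) = 0.1647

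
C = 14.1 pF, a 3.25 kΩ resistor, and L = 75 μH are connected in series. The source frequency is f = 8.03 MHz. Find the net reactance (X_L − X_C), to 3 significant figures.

2380 Ω

ω = 2πf = 5.045e+07 rad/s
X_L = ωL = 3780 Ω
X_C = 1/(ωC) = 1410 Ω
X = 3780 − 1410 = 2380 Ω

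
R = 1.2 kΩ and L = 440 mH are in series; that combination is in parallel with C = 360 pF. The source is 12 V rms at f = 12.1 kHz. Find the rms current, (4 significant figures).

ω = 2πf = 76030 rad/s
X_L = ωL = 33450 Ω
X_C = 1/(ωC) = 36540 Ω
Branch 1 (R+jX_L): Z₁ = 1200 + j33450 Ω, |Z₁| = 33470 Ω
Branch 2 (−jX_C): Z₂ = −j36540 Ω
Parallel: Z = Z₁Z₂/(Z₁+Z₂), |Z| = 369400 Ω, ∠Z = 66.69°
I = V/|Z| = 12/369400 = 32.48 μA

32.48 μA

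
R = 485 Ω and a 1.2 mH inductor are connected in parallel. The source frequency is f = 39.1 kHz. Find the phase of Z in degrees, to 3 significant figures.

ω = 2πf = 245700 rad/s
X_L = ωL = 295 Ω
Parallel: admittances add. Y = 1/R + 1/(jωL)
Y = (0.00206 − j0.00339) S
|Y| = 0.00397 S → |Z| = 1/|Y| = 252 Ω, ∠Z = −∠Y = 58.7°

58.7°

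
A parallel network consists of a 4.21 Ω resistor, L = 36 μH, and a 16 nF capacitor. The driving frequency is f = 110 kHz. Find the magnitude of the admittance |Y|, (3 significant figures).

239 mS

ω = 2πf = 691200 rad/s
X_L = ωL = 24.9 Ω
X_C = 1/(ωC) = 90.4 Ω
Parallel: admittances add. Y = 1/R + 1/(jωL) + jωC
Y = (0.238 − j0.0291) S
|Y| = 0.239 S → |Z| = 1/|Y| = 4.18 Ω, ∠Z = −∠Y = 6.99°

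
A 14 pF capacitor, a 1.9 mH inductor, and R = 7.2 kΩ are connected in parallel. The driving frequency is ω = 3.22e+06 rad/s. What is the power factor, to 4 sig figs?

0.7611

X_L = ωL = 6118 Ω
X_C = 1/(ωC) = 22180 Ω
Parallel: admittances add. Y = 1/R + 1/(jωL) + jωC
Y = (0.0001389 − j0.0001184) S
|Y| = 0.0001825 S → |Z| = 1/|Y| = 5480 Ω, ∠Z = −∠Y = 40.44°
cos φ = cos(40.44°) = 0.7611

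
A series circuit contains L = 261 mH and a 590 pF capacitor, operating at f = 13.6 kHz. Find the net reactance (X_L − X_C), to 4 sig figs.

ω = 2πf = 85450 rad/s
X_L = ωL = 22300 Ω
X_C = 1/(ωC) = 19830 Ω
X = 22300 − 19830 = 2468 Ω

2468 Ω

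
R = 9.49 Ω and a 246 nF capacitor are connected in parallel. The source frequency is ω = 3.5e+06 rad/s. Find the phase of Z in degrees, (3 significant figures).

X_C = 1/(ωC) = 1.16 Ω
Parallel: admittances add. Y = 1/R + jωC
Y = (0.105 + j0.861) S
|Y| = 0.867 S → |Z| = 1/|Y| = 1.15 Ω, ∠Z = −∠Y = -83.0°

-83.0°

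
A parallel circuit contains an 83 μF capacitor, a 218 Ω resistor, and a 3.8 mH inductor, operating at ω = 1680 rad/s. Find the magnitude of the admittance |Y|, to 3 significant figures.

17.8 mS

X_L = ωL = 6.38 Ω
X_C = 1/(ωC) = 7.17 Ω
Parallel: admittances add. Y = 1/R + 1/(jωL) + jωC
Y = (0.00459 − j0.0172) S
|Y| = 0.0178 S → |Z| = 1/|Y| = 56.2 Ω, ∠Z = −∠Y = 75.1°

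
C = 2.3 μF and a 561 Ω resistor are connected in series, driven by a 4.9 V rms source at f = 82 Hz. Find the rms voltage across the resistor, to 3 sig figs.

ω = 2πf = 515.2 rad/s
X_C = 1/(ωC) = 844 Ω
Z = 561 − j844 Ω
|Z| = √(561² + 844²) = 1010 Ω
I = V/|Z| = 4.84 mA
V_R = I·|Z_R| = 0.00484 × 561 = 2.71 V

2.71 V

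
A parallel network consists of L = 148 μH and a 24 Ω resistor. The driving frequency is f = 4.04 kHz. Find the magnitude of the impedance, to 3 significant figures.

ω = 2πf = 25380 rad/s
X_L = ωL = 3.76 Ω
Parallel: admittances add. Y = 1/R + 1/(jωL)
Y = (0.0417 − j0.266) S
|Y| = 0.269 S → |Z| = 1/|Y| = 3.71 Ω, ∠Z = −∠Y = 81.1°

3.71 Ω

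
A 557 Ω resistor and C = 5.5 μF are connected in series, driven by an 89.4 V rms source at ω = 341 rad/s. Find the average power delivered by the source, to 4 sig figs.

X_C = 1/(ωC) = 533.2 Ω
Z = 557.0 − j533.2 Ω
|Z| = √(557.0² + 533.2²) = 771.1 Ω
∠Z = arctan(-533.2/557.0) = -43.75°
I = V/|Z| = 115.9 mA
P = VI cos φ = 89.4 × 0.1159 × cos(-43.75°) = 7.488 W

7.488 W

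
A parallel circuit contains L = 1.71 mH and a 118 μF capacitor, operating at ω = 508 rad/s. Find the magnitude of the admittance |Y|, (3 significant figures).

X_L = ωL = 0.869 Ω
X_C = 1/(ωC) = 16.7 Ω
Parallel: admittances add. Y = 1/(jωL) + jωC
Y = (0 − j1.09) S
|Y| = 1.09 S → |Z| = 1/|Y| = 0.916 Ω, ∠Z = −∠Y = 90.0°

1.09 S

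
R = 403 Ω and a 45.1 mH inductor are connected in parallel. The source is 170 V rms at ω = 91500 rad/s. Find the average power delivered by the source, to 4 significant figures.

X_L = ωL = 4127 Ω
Parallel: admittances add. Y = 1/R + 1/(jωL)
Y = (0.002481 − j0.0002423) S
|Y| = 0.002493 S → |Z| = 1/|Y| = 401.1 Ω, ∠Z = −∠Y = 5.578°
I = V/|Z| = 423.8 mA
P = VI cos φ = 170 × 0.4238 × cos(5.578°) = 71.71 W

71.71 W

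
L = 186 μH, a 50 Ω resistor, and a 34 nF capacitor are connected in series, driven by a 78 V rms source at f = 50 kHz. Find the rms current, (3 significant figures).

ω = 2πf = 314200 rad/s
X_L = ωL = 58.4 Ω
X_C = 1/(ωC) = 93.6 Ω
Net reactance X = X_L − X_C = -35.2 Ω
Z = 50.0 − j35.2 Ω
|Z| = √(50.0² + 35.2²) = 61.1 Ω
I = V/|Z| = 78/61.1 = 1.28 A

1.28 A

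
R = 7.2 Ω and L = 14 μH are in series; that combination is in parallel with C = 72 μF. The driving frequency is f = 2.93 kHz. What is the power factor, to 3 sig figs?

0.104

ω = 2πf = 18410 rad/s
X_L = ωL = 0.258 Ω
X_C = 1/(ωC) = 0.754 Ω
Branch 1 (R+jX_L): Z₁ = 7.20 + j0.258 Ω, |Z₁| = 7.20 Ω
Branch 2 (−jX_C): Z₂ = −j0.754 Ω
Parallel: Z = Z₁Z₂/(Z₁+Z₂), |Z| = 0.753 Ω, ∠Z = -84.0°
cos φ = cos(-84.0°) = 0.104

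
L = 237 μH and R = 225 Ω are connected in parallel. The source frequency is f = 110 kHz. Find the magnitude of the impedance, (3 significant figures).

132 Ω

ω = 2πf = 691200 rad/s
X_L = ωL = 164 Ω
Parallel: admittances add. Y = 1/R + 1/(jωL)
Y = (0.00444 − j0.00610) S
|Y| = 0.00755 S → |Z| = 1/|Y| = 132 Ω, ∠Z = −∠Y = 53.9°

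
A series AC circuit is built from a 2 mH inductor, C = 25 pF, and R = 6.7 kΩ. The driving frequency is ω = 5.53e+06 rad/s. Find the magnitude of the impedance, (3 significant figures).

X_L = ωL = 11100 Ω
X_C = 1/(ωC) = 7230 Ω
Net reactance X = X_L − X_C = 3830 Ω
Z = 6700 + j3830 Ω
|Z| = √(6700² + 3830²) = 7720 Ω

7720 Ω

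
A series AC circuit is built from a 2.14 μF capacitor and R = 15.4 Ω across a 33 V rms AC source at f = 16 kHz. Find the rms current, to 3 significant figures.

ω = 2πf = 100500 rad/s
X_C = 1/(ωC) = 4.65 Ω
Z = 15.4 − j4.65 Ω
|Z| = √(15.4² + 4.65²) = 16.1 Ω
I = V/|Z| = 33/16.1 = 2.05 A

2.05 A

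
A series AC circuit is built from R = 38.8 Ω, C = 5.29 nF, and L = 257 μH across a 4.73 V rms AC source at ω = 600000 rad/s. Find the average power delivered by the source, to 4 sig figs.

X_L = ωL = 154.2 Ω
X_C = 1/(ωC) = 315.1 Ω
Net reactance X = X_L − X_C = -160.9 Ω
Z = 38.80 − j160.9 Ω
|Z| = √(38.80² + 160.9²) = 165.5 Ω
∠Z = arctan(-160.9/38.80) = -76.44°
I = V/|Z| = 28.58 mA
P = VI cos φ = 4.73 × 0.02858 × cos(-76.44°) = 31.70 mW

31.70 mW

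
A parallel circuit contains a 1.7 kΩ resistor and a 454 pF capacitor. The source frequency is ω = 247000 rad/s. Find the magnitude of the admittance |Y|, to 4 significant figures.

598.8 μS

X_C = 1/(ωC) = 8918 Ω
Parallel: admittances add. Y = 1/R + jωC
Y = (0.0005882 + j0.0001121) S
|Y| = 0.0005988 S → |Z| = 1/|Y| = 1670 Ω, ∠Z = −∠Y = -10.79°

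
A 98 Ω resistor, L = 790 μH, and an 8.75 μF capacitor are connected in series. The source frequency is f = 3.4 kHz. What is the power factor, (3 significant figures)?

0.993

ω = 2πf = 21360 rad/s
X_L = ωL = 16.9 Ω
X_C = 1/(ωC) = 5.35 Ω
Net reactance X = X_L − X_C = 11.5 Ω
Z = 98.0 + j11.5 Ω
|Z| = √(98.0² + 11.5²) = 98.7 Ω
∠Z = arctan(11.5/98.0) = 6.71°
cos φ = cos(6.71°) = 0.993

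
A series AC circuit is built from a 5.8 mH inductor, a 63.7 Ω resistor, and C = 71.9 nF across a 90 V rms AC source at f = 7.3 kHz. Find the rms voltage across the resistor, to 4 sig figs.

77.72 V

ω = 2πf = 45870 rad/s
X_L = ωL = 266.0 Ω
X_C = 1/(ωC) = 303.2 Ω
Net reactance X = X_L − X_C = -37.20 Ω
Z = 63.70 − j37.20 Ω
|Z| = √(63.70² + 37.20²) = 73.77 Ω
I = V/|Z| = 1.220 A
V_R = I·|Z_R| = 1.220 × 63.70 = 77.72 V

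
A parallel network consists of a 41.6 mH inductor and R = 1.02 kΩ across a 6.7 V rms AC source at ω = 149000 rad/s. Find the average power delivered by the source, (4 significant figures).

X_L = ωL = 6198 Ω
Parallel: admittances add. Y = 1/R + 1/(jωL)
Y = (0.0009804 − j0.0001613) S
|Y| = 0.0009936 S → |Z| = 1/|Y| = 1006 Ω, ∠Z = −∠Y = 9.345°
I = V/|Z| = 6.657 mA
P = VI cos φ = 6.7 × 0.006657 × cos(9.345°) = 44.01 mW

44.01 mW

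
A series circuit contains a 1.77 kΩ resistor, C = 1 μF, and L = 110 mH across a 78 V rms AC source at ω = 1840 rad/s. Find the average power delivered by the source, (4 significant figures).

X_L = ωL = 202.4 Ω
X_C = 1/(ωC) = 543.5 Ω
Net reactance X = X_L − X_C = -341.1 Ω
Z = 1770 − j341.1 Ω
|Z| = √(1770² + 341.1²) = 1803 Ω
∠Z = arctan(-341.1/1770) = -10.91°
I = V/|Z| = 43.27 mA
P = VI cos φ = 78 × 0.04327 × cos(-10.91°) = 3.314 W

3.314 W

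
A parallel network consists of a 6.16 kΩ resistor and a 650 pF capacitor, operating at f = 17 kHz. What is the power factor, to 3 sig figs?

0.919

ω = 2πf = 106800 rad/s
X_C = 1/(ωC) = 14400 Ω
Parallel: admittances add. Y = 1/R + jωC
Y = (0.000162 + j6.94e-05) S
|Y| = 0.000177 S → |Z| = 1/|Y| = 5660 Ω, ∠Z = −∠Y = -23.2°
cos φ = cos(-23.2°) = 0.919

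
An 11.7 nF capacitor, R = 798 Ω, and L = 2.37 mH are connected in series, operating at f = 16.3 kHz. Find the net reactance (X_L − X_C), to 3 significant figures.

-592 Ω

ω = 2πf = 102400 rad/s
X_L = ωL = 243 Ω
X_C = 1/(ωC) = 835 Ω
X = 243 − 835 = -592 Ω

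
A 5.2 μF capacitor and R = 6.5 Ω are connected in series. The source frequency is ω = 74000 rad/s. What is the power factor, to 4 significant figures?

X_C = 1/(ωC) = 2.599 Ω
Z = 6.500 − j2.599 Ω
|Z| = √(6.500² + 2.599²) = 7.000 Ω
∠Z = arctan(-2.599/6.500) = -21.79°
cos φ = cos(-21.79°) = 0.9285

0.9285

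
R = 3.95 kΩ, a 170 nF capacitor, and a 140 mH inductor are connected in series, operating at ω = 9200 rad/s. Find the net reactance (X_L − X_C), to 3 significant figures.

X_L = ωL = 1290 Ω
X_C = 1/(ωC) = 639 Ω
X = 1290 − 639 = 649 Ω

649 Ω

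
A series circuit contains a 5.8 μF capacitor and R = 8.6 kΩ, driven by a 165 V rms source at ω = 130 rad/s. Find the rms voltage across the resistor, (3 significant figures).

163 V

X_C = 1/(ωC) = 1330 Ω
Z = 8600 − j1330 Ω
|Z| = √(8600² + 1330²) = 8700 Ω
I = V/|Z| = 19.0 mA
V_R = I·|Z_R| = 0.0190 × 8600 = 163 V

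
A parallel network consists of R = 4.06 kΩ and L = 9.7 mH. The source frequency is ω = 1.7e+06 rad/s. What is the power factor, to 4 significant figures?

0.9710

X_L = ωL = 16490 Ω
Parallel: admittances add. Y = 1/R + 1/(jωL)
Y = (0.0002463 − j6.064e-05) S
|Y| = 0.0002537 S → |Z| = 1/|Y| = 3942 Ω, ∠Z = −∠Y = 13.83°
cos φ = cos(13.83°) = 0.9710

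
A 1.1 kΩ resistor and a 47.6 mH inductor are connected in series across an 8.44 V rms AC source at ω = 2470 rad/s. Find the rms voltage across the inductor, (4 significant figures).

0.8970 V

X_L = ωL = 117.6 Ω
Z = 1100 + j117.6 Ω
|Z| = √(1100² + 117.6²) = 1106 Ω
I = V/|Z| = 7.629 mA
V_L = I·|Z_L| = 0.007629 × 117.6 = 0.8970 V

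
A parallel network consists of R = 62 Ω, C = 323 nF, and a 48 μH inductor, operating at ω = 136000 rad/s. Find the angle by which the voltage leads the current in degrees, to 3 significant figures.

X_L = ωL = 6.53 Ω
X_C = 1/(ωC) = 22.8 Ω
Parallel: admittances add. Y = 1/R + 1/(jωL) + jωC
Y = (0.0161 − j0.109) S
|Y| = 0.110 S → |Z| = 1/|Y| = 9.05 Ω, ∠Z = −∠Y = 81.6°

81.6°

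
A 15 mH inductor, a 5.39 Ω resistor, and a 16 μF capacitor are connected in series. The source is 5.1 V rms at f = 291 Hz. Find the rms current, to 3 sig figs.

590 mA

ω = 2πf = 1828 rad/s
X_L = ωL = 27.4 Ω
X_C = 1/(ωC) = 34.2 Ω
Net reactance X = X_L − X_C = -6.76 Ω
Z = 5.39 − j6.76 Ω
|Z| = √(5.39² + 6.76²) = 8.64 Ω
I = V/|Z| = 5.1/8.64 = 590 mA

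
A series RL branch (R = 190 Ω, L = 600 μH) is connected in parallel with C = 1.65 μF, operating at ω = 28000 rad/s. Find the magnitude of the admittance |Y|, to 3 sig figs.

X_L = ωL = 16.8 Ω
X_C = 1/(ωC) = 21.6 Ω
Branch 1 (R+jX_L): Z₁ = 190 + j16.8 Ω, |Z₁| = 191 Ω
Branch 2 (−jX_C): Z₂ = −j21.6 Ω
Parallel: Z = Z₁Z₂/(Z₁+Z₂), |Z| = 21.7 Ω, ∠Z = -83.5°
|Y| = 1/|Z| = 46.0 mS

46.0 mS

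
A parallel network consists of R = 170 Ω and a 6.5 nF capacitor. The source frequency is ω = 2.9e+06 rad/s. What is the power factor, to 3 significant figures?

0.298

X_C = 1/(ωC) = 53.1 Ω
Parallel: admittances add. Y = 1/R + jωC
Y = (0.00588 + j0.0189) S
|Y| = 0.0197 S → |Z| = 1/|Y| = 50.6 Ω, ∠Z = −∠Y = -72.7°
cos φ = cos(-72.7°) = 0.298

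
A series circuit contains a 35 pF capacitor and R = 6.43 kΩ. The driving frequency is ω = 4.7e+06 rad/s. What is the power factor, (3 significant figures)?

X_C = 1/(ωC) = 6080 Ω
Z = 6430 − j6080 Ω
|Z| = √(6430² + 6080²) = 8850 Ω
∠Z = arctan(-6080/6430) = -43.4°
cos φ = cos(-43.4°) = 0.727

0.727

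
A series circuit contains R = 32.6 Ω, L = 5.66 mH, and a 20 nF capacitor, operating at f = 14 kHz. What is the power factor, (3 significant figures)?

0.420

ω = 2πf = 87960 rad/s
X_L = ωL = 498 Ω
X_C = 1/(ωC) = 568 Ω
Net reactance X = X_L − X_C = -70.5 Ω
Z = 32.6 − j70.5 Ω
|Z| = √(32.6² + 70.5²) = 77.7 Ω
∠Z = arctan(-70.5/32.6) = -65.2°
cos φ = cos(-65.2°) = 0.420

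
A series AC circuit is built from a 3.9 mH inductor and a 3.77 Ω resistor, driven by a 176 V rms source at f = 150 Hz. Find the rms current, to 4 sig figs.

33.43 A

ω = 2πf = 942.5 rad/s
X_L = ωL = 3.676 Ω
Z = 3.770 + j3.676 Ω
|Z| = √(3.770² + 3.676²) = 5.265 Ω
I = V/|Z| = 176/5.265 = 33.43 A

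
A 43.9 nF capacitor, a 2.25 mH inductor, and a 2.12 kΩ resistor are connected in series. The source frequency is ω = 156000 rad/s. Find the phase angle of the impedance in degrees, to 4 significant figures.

5.523°

X_L = ωL = 351.0 Ω
X_C = 1/(ωC) = 146.0 Ω
Net reactance X = X_L − X_C = 205.0 Ω
Z = 2120 + j205.0 Ω
|Z| = √(2120² + 205.0²) = 2130 Ω
∠Z = arctan(205.0/2120) = 5.523°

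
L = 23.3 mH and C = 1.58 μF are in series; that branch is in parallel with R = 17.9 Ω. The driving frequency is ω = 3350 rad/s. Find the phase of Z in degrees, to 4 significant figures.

-9.171°

X_L = ωL = 78.06 Ω
X_C = 1/(ωC) = 188.9 Ω
Branch 1: Z₁ = R = 17.90 Ω
Branch 2 (series LC): Z₂ = j(X_L − X_C) = −j110.9 Ω
Parallel: Z = Z₁Z₂/(Z₁+Z₂), |Z| = 17.67 Ω, ∠Z = -9.171°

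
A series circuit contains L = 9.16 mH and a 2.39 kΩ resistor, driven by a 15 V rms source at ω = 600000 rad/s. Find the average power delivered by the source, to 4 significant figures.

X_L = ωL = 5496 Ω
Z = 2390 + j5496 Ω
|Z| = √(2390² + 5496²) = 5993 Ω
∠Z = arctan(5496/2390) = 66.50°
I = V/|Z| = 2.503 mA
P = VI cos φ = 15 × 0.002503 × cos(66.50°) = 14.97 mW

14.97 mW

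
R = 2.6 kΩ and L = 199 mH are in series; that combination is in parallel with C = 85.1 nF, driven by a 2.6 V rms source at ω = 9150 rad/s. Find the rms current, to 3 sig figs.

X_L = ωL = 1820 Ω
X_C = 1/(ωC) = 1280 Ω
Branch 1 (R+jX_L): Z₁ = 2600 + j1820 Ω, |Z₁| = 3170 Ω
Branch 2 (−jX_C): Z₂ = −j1280 Ω
Parallel: Z = Z₁Z₂/(Z₁+Z₂), |Z| = 1540 Ω, ∠Z = -66.7°
I = V/|Z| = 2.6/1540 = 1.69 mA

1.69 mA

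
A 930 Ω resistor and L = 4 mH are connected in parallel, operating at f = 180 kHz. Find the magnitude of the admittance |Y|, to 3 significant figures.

ω = 2πf = 1.131e+06 rad/s
X_L = ωL = 4520 Ω
Parallel: admittances add. Y = 1/R + 1/(jωL)
Y = (0.00108 − j0.000221) S
|Y| = 0.00110 S → |Z| = 1/|Y| = 911 Ω, ∠Z = −∠Y = 11.6°

1.10 mS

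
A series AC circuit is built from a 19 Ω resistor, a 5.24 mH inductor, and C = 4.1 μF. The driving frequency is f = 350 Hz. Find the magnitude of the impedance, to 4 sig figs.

ω = 2πf = 2199 rad/s
X_L = ωL = 11.52 Ω
X_C = 1/(ωC) = 110.9 Ω
Net reactance X = X_L − X_C = -99.39 Ω
Z = 19.00 − j99.39 Ω
|Z| = √(19.00² + 99.39²) = 101.2 Ω

101.2 Ω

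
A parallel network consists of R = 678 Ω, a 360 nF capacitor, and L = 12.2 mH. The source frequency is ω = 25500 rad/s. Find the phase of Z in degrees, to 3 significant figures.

X_L = ωL = 311 Ω
X_C = 1/(ωC) = 109 Ω
Parallel: admittances add. Y = 1/R + 1/(jωL) + jωC
Y = (0.00147 + j0.00597) S
|Y| = 0.00615 S → |Z| = 1/|Y| = 163 Ω, ∠Z = −∠Y = -76.1°

-76.1°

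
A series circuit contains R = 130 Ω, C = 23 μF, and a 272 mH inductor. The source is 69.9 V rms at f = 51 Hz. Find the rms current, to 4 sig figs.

ω = 2πf = 320.4 rad/s
X_L = ωL = 87.16 Ω
X_C = 1/(ωC) = 135.7 Ω
Net reactance X = X_L − X_C = -48.52 Ω
Z = 130.0 − j48.52 Ω
|Z| = √(130.0² + 48.52²) = 138.8 Ω
I = V/|Z| = 69.9/138.8 = 503.7 mA

503.7 mA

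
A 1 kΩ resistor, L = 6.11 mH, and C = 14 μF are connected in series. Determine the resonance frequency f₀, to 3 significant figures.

ω₀ = 1/√(LC) = 1/√(0.00611 × 1.4e-05) = 3419 rad/s
f₀ = ω₀/(2π) = 544 Hz

544 Hz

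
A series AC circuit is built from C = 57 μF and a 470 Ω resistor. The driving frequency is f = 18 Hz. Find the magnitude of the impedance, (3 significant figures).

495 Ω

ω = 2πf = 113.1 rad/s
X_C = 1/(ωC) = 155 Ω
Z = 470 − j155 Ω
|Z| = √(470² + 155²) = 495 Ω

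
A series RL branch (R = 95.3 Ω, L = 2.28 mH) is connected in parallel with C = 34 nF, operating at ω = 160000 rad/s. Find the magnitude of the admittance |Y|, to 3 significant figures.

2.95 mS

X_L = ωL = 365 Ω
X_C = 1/(ωC) = 184 Ω
Branch 1 (R+jX_L): Z₁ = 95.3 + j365 Ω, |Z₁| = 377 Ω
Branch 2 (−jX_C): Z₂ = −j184 Ω
Parallel: Z = Z₁Z₂/(Z₁+Z₂), |Z| = 339 Ω, ∠Z = -76.9°
|Y| = 1/|Z| = 2.95 mS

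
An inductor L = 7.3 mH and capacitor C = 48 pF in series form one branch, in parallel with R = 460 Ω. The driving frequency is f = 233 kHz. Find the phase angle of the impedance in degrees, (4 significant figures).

-7.396°

ω = 2πf = 1.464e+06 rad/s
X_L = ωL = 10690 Ω
X_C = 1/(ωC) = 14230 Ω
Branch 1: Z₁ = R = 460.0 Ω
Branch 2 (series LC): Z₂ = j(X_L − X_C) = −j3544 Ω
Parallel: Z = Z₁Z₂/(Z₁+Z₂), |Z| = 456.2 Ω, ∠Z = -7.396°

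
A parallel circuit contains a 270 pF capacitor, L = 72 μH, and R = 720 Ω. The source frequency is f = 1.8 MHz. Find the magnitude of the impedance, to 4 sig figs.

435.9 Ω

ω = 2πf = 1.131e+07 rad/s
X_L = ωL = 814.3 Ω
X_C = 1/(ωC) = 327.5 Ω
Parallel: admittances add. Y = 1/R + 1/(jωL) + jωC
Y = (0.001389 + j0.001826) S
|Y| = 0.002294 S → |Z| = 1/|Y| = 435.9 Ω, ∠Z = −∠Y = -52.74°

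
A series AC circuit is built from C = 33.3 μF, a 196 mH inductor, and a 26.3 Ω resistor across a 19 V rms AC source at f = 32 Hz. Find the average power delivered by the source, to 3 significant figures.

743 mW

ω = 2πf = 201.1 rad/s
X_L = ωL = 39.4 Ω
X_C = 1/(ωC) = 149 Ω
Net reactance X = X_L − X_C = -110 Ω
Z = 26.3 − j110 Ω
|Z| = √(26.3² + 110²) = 113 Ω
∠Z = arctan(-110/26.3) = -76.5°
I = V/|Z| = 168 mA
P = VI cos φ = 19 × 0.168 × cos(-76.5°) = 743 mW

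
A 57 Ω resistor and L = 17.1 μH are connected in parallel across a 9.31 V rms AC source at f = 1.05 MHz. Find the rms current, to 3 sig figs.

ω = 2πf = 6.597e+06 rad/s
X_L = ωL = 113 Ω
Parallel: admittances add. Y = 1/R + 1/(jωL)
Y = (0.0175 − j0.00886) S
|Y| = 0.0197 S → |Z| = 1/|Y| = 50.9 Ω, ∠Z = −∠Y = 26.8°
I = V/|Z| = 9.31/50.9 = 183 mA

183 mA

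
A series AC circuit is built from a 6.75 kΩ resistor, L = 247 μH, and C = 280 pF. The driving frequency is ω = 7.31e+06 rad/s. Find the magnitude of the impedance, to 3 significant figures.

6880 Ω

X_L = ωL = 1810 Ω
X_C = 1/(ωC) = 489 Ω
Net reactance X = X_L − X_C = 1320 Ω
Z = 6750 + j1320 Ω
|Z| = √(6750² + 1320²) = 6880 Ω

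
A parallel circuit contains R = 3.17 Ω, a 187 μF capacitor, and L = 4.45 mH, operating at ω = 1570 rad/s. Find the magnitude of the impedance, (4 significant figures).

X_L = ωL = 6.987 Ω
X_C = 1/(ωC) = 3.406 Ω
Parallel: admittances add. Y = 1/R + 1/(jωL) + jωC
Y = (0.3155 + j0.1505) S
|Y| = 0.3495 S → |Z| = 1/|Y| = 2.861 Ω, ∠Z = −∠Y = -25.50°

2.861 Ω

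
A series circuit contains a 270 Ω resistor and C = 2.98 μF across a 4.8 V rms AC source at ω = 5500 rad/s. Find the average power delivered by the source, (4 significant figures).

X_C = 1/(ωC) = 61.01 Ω
Z = 270.0 − j61.01 Ω
|Z| = √(270.0² + 61.01²) = 276.8 Ω
∠Z = arctan(-61.01/270.0) = -12.73°
I = V/|Z| = 17.34 mA
P = VI cos φ = 4.8 × 0.01734 × cos(-12.73°) = 81.19 mW

81.19 mW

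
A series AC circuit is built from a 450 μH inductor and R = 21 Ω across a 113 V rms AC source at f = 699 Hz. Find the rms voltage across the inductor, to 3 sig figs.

10.6 V

ω = 2πf = 4392 rad/s
X_L = ωL = 1.98 Ω
Z = 21.0 + j1.98 Ω
|Z| = √(21.0² + 1.98²) = 21.1 Ω
I = V/|Z| = 5.36 A
V_L = I·|Z_L| = 5.36 × 1.98 = 10.6 V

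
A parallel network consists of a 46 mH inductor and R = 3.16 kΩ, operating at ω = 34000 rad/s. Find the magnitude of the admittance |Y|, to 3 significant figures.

713 μS

X_L = ωL = 1560 Ω
Parallel: admittances add. Y = 1/R + 1/(jωL)
Y = (0.000316 − j0.000639) S
|Y| = 0.000713 S → |Z| = 1/|Y| = 1400 Ω, ∠Z = −∠Y = 63.7°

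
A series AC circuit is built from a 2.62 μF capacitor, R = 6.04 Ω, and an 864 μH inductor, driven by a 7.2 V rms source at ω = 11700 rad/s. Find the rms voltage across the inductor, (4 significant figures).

X_L = ωL = 10.11 Ω
X_C = 1/(ωC) = 32.62 Ω
Net reactance X = X_L − X_C = -22.51 Ω
Z = 6.040 − j22.51 Ω
|Z| = √(6.040² + 22.51²) = 23.31 Ω
I = V/|Z| = 308.9 mA
V_L = I·|Z_L| = 0.3089 × 10.11 = 3.122 V

3.122 V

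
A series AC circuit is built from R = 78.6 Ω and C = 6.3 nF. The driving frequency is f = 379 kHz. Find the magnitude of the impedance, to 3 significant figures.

ω = 2πf = 2.381e+06 rad/s
X_C = 1/(ωC) = 66.7 Ω
Z = 78.6 − j66.7 Ω
|Z| = √(78.6² + 66.7²) = 103 Ω

103 Ω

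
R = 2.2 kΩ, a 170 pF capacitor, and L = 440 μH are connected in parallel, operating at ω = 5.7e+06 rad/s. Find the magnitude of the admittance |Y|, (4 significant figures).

729.3 μS

X_L = ωL = 2508 Ω
X_C = 1/(ωC) = 1032 Ω
Parallel: admittances add. Y = 1/R + 1/(jωL) + jωC
Y = (0.0004545 + j0.0005703) S
|Y| = 0.0007293 S → |Z| = 1/|Y| = 1371 Ω, ∠Z = −∠Y = -51.44°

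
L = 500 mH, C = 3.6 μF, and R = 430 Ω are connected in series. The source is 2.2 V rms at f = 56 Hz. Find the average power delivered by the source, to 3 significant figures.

3.71 mW

ω = 2πf = 351.9 rad/s
X_L = ωL = 176 Ω
X_C = 1/(ωC) = 789 Ω
Net reactance X = X_L − X_C = -614 Ω
Z = 430 − j614 Ω
|Z| = √(430² + 614²) = 749 Ω
∠Z = arctan(-614/430) = -55.0°
I = V/|Z| = 2.94 mA
P = VI cos φ = 2.2 × 0.00294 × cos(-55.0°) = 3.71 mW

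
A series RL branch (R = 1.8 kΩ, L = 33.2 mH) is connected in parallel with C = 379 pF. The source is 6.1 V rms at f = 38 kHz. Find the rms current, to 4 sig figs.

244.8 μA

ω = 2πf = 238800 rad/s
X_L = ωL = 7927 Ω
X_C = 1/(ωC) = 11050 Ω
Branch 1 (R+jX_L): Z₁ = 1800 + j7927 Ω, |Z₁| = 8129 Ω
Branch 2 (−jX_C): Z₂ = −j11050 Ω
Parallel: Z = Z₁Z₂/(Z₁+Z₂), |Z| = 24910 Ω, ∠Z = 47.26°
I = V/|Z| = 6.1/24910 = 244.8 μA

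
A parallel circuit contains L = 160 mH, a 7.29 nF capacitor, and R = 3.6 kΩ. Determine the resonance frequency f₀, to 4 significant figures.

ω₀ = 1/√(LC) = 1/√(0.16 × 7.29e-09) = 29280 rad/s
f₀ = ω₀/(2π) = 4.660 kHz

4.660 kHz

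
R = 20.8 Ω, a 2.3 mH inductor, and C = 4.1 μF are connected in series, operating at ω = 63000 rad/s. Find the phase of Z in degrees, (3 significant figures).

X_L = ωL = 145 Ω
X_C = 1/(ωC) = 3.87 Ω
Net reactance X = X_L − X_C = 141 Ω
Z = 20.8 + j141 Ω
|Z| = √(20.8² + 141²) = 143 Ω
∠Z = arctan(141/20.8) = 81.6°

81.6°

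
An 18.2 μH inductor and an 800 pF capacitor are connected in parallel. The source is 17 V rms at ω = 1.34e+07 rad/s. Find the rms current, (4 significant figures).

X_L = ωL = 243.9 Ω
X_C = 1/(ωC) = 93.28 Ω
Parallel: admittances add. Y = 1/(jωL) + jωC
Y = (0 + j0.006620) S
|Y| = 0.006620 S → |Z| = 1/|Y| = 151.1 Ω, ∠Z = −∠Y = -90.00°
I = V/|Z| = 17/151.1 = 112.5 mA

112.5 mA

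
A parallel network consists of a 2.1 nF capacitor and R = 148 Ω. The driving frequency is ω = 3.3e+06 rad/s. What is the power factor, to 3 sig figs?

X_C = 1/(ωC) = 144 Ω
Parallel: admittances add. Y = 1/R + jωC
Y = (0.00676 + j0.00693) S
|Y| = 0.00968 S → |Z| = 1/|Y| = 103 Ω, ∠Z = −∠Y = -45.7°
cos φ = cos(-45.7°) = 0.698

0.698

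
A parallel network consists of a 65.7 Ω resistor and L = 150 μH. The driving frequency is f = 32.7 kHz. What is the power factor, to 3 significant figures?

ω = 2πf = 205500 rad/s
X_L = ωL = 30.8 Ω
Parallel: admittances add. Y = 1/R + 1/(jωL)
Y = (0.0152 − j0.0324) S
|Y| = 0.0358 S → |Z| = 1/|Y| = 27.9 Ω, ∠Z = −∠Y = 64.9°
cos φ = cos(64.9°) = 0.425

0.425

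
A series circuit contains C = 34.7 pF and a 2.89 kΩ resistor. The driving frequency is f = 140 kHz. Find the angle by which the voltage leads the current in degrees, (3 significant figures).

ω = 2πf = 879600 rad/s
X_C = 1/(ωC) = 32800 Ω
Z = 2890 − j32800 Ω
|Z| = √(2890² + 32800²) = 32900 Ω
∠Z = arctan(-32800/2890) = -85.0°

-85.0°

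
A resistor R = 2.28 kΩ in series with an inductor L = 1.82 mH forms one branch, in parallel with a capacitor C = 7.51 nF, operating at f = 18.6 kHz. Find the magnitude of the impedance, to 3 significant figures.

1060 Ω

ω = 2πf = 116900 rad/s
X_L = ωL = 213 Ω
X_C = 1/(ωC) = 1140 Ω
Branch 1 (R+jX_L): Z₁ = 2280 + j213 Ω, |Z₁| = 2290 Ω
Branch 2 (−jX_C): Z₂ = −j1140 Ω
Parallel: Z = Z₁Z₂/(Z₁+Z₂), |Z| = 1060 Ω, ∠Z = -62.6°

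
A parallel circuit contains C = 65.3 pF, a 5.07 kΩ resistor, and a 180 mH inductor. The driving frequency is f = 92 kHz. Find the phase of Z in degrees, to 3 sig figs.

ω = 2πf = 578100 rad/s
X_L = ωL = 104000 Ω
X_C = 1/(ωC) = 26500 Ω
Parallel: admittances add. Y = 1/R + 1/(jωL) + jωC
Y = (0.000197 + j2.81e-05) S
|Y| = 0.000199 S → |Z| = 1/|Y| = 5020 Ω, ∠Z = −∠Y = -8.12°

-8.12°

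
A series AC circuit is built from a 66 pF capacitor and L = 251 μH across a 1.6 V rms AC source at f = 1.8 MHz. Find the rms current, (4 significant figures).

1.067 mA

ω = 2πf = 1.131e+07 rad/s
X_L = ωL = 2839 Ω
X_C = 1/(ωC) = 1340 Ω
Net reactance X = X_L − X_C = 1499 Ω
Z = j1499 Ω
|Z| = √(0² + 1499²) = 1499 Ω
I = V/|Z| = 1.6/1499 = 1.067 mA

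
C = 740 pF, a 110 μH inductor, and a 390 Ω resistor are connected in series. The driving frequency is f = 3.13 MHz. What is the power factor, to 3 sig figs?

0.183

ω = 2πf = 1.967e+07 rad/s
X_L = ωL = 2160 Ω
X_C = 1/(ωC) = 68.7 Ω
Net reactance X = X_L − X_C = 2090 Ω
Z = 390 + j2090 Ω
|Z| = √(390² + 2090²) = 2130 Ω
∠Z = arctan(2090/390) = 79.5°
cos φ = cos(79.5°) = 0.183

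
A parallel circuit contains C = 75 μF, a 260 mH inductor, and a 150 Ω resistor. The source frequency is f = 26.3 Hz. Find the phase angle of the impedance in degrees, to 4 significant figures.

ω = 2πf = 165.2 rad/s
X_L = ωL = 42.96 Ω
X_C = 1/(ωC) = 80.69 Ω
Parallel: admittances add. Y = 1/R + 1/(jωL) + jωC
Y = (0.006667 − j0.01088) S
|Y| = 0.01276 S → |Z| = 1/|Y| = 78.36 Ω, ∠Z = −∠Y = 58.51°

58.51°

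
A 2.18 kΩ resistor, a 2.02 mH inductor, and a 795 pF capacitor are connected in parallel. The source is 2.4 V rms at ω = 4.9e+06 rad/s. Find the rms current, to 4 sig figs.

9.173 mA

X_L = ωL = 9898 Ω
X_C = 1/(ωC) = 256.7 Ω
Parallel: admittances add. Y = 1/R + 1/(jωL) + jωC
Y = (0.0004587 + j0.003794) S
|Y| = 0.003822 S → |Z| = 1/|Y| = 261.6 Ω, ∠Z = −∠Y = -83.11°
I = V/|Z| = 2.4/261.6 = 9.173 mA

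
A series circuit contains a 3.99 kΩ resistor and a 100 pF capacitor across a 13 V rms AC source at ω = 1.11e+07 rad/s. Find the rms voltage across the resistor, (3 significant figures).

X_C = 1/(ωC) = 901 Ω
Z = 3990 − j901 Ω
|Z| = √(3990² + 901²) = 4090 Ω
I = V/|Z| = 3.18 mA
V_R = I·|Z_R| = 0.00318 × 3990 = 12.7 V

12.7 V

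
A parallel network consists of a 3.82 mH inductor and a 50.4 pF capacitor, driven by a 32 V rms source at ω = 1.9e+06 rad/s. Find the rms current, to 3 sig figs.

X_L = ωL = 7260 Ω
X_C = 1/(ωC) = 10400 Ω
Parallel: admittances add. Y = 1/(jωL) + jωC
Y = (0 − j4.2e-05) S
|Y| = 4.2e-05 S → |Z| = 1/|Y| = 23800 Ω, ∠Z = −∠Y = 90.0°
I = V/|Z| = 32/23800 = 1.34 mA

1.34 mA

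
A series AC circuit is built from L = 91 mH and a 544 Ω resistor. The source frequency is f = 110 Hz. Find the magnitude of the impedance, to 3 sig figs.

ω = 2πf = 691.2 rad/s
X_L = ωL = 62.9 Ω
Z = 544 + j62.9 Ω
|Z| = √(544² + 62.9²) = 548 Ω

548 Ω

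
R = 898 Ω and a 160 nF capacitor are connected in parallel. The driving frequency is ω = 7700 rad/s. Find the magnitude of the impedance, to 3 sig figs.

X_C = 1/(ωC) = 812 Ω
Parallel: admittances add. Y = 1/R + jωC
Y = (0.00111 + j0.00123) S
|Y| = 0.00166 S → |Z| = 1/|Y| = 602 Ω, ∠Z = −∠Y = -47.9°

602 Ω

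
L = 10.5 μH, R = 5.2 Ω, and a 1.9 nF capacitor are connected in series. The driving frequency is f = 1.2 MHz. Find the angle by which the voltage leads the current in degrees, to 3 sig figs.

ω = 2πf = 7.54e+06 rad/s
X_L = ωL = 79.2 Ω
X_C = 1/(ωC) = 69.8 Ω
Net reactance X = X_L − X_C = 9.36 Ω
Z = 5.20 + j9.36 Ω
|Z| = √(5.20² + 9.36²) = 10.7 Ω
∠Z = arctan(9.36/5.20) = 61.0°

61.0°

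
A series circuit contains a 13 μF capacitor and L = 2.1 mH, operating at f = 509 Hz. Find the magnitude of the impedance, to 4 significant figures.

17.34 Ω

ω = 2πf = 3198 rad/s
X_L = ωL = 6.716 Ω
X_C = 1/(ωC) = 24.05 Ω
Net reactance X = X_L − X_C = -17.34 Ω
Z = − j17.34 Ω
|Z| = √(0² + 17.34²) = 17.34 Ω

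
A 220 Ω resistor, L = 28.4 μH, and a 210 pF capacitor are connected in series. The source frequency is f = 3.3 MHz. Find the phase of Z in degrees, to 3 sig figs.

58.5°

ω = 2πf = 2.073e+07 rad/s
X_L = ωL = 589 Ω
X_C = 1/(ωC) = 230 Ω
Net reactance X = X_L − X_C = 359 Ω
Z = 220 + j359 Ω
|Z| = √(220² + 359²) = 421 Ω
∠Z = arctan(359/220) = 58.5°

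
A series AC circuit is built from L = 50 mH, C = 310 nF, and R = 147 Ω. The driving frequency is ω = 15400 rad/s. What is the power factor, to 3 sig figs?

X_L = ωL = 770 Ω
X_C = 1/(ωC) = 209 Ω
Net reactance X = X_L − X_C = 561 Ω
Z = 147 + j561 Ω
|Z| = √(147² + 561²) = 579 Ω
∠Z = arctan(561/147) = 75.3°
cos φ = cos(75.3°) = 0.254

0.254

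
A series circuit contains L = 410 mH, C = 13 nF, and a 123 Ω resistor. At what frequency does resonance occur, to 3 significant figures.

2.18 kHz

ω₀ = 1/√(LC) = 1/√(0.41 × 1.3e-08) = 13700 rad/s
f₀ = ω₀/(2π) = 2.18 kHz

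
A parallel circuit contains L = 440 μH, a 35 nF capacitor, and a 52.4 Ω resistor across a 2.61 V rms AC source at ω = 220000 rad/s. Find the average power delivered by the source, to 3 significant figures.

130 mW

X_L = ωL = 96.8 Ω
X_C = 1/(ωC) = 130 Ω
Parallel: admittances add. Y = 1/R + 1/(jωL) + jωC
Y = (0.0191 − j0.00263) S
|Y| = 0.0193 S → |Z| = 1/|Y| = 51.9 Ω, ∠Z = −∠Y = 7.85°
I = V/|Z| = 50.3 mA
P = VI cos φ = 2.61 × 0.0503 × cos(7.85°) = 130 mW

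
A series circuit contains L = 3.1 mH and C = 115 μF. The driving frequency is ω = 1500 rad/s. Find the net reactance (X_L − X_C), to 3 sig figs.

-1.15 Ω

X_L = ωL = 4.65 Ω
X_C = 1/(ωC) = 5.80 Ω
X = 4.65 − 5.80 = -1.15 Ω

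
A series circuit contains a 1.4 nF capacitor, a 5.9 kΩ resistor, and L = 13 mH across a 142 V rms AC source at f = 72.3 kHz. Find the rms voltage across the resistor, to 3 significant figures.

114 V

ω = 2πf = 454300 rad/s
X_L = ωL = 5910 Ω
X_C = 1/(ωC) = 1570 Ω
Net reactance X = X_L − X_C = 4330 Ω
Z = 5900 + j4330 Ω
|Z| = √(5900² + 4330²) = 7320 Ω
I = V/|Z| = 19.4 mA
V_R = I·|Z_R| = 0.0194 × 5900 = 114 V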